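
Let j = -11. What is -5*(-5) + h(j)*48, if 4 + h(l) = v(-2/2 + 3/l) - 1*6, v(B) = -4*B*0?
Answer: -455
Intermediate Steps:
v(B) = 0
h(l) = -10 (h(l) = -4 + (0 - 1*6) = -4 + (0 - 6) = -4 - 6 = -10)
-5*(-5) + h(j)*48 = -5*(-5) - 10*48 = 25 - 480 = -455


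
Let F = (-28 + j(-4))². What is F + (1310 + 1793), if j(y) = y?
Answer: 4127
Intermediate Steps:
F = 1024 (F = (-28 - 4)² = (-32)² = 1024)
F + (1310 + 1793) = 1024 + (1310 + 1793) = 1024 + 3103 = 4127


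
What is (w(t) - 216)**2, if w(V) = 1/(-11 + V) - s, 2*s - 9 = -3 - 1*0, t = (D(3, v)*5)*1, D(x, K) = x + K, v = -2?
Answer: 1729225/36 ≈ 48034.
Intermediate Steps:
D(x, K) = K + x
t = 5 (t = ((-2 + 3)*5)*1 = (1*5)*1 = 5*1 = 5)
s = 3 (s = 9/2 + (-3 - 1*0)/2 = 9/2 + (-3 + 0)/2 = 9/2 + (1/2)*(-3) = 9/2 - 3/2 = 3)
w(V) = -3 + 1/(-11 + V) (w(V) = 1/(-11 + V) - 1*3 = 1/(-11 + V) - 3 = -3 + 1/(-11 + V))
(w(t) - 216)**2 = ((34 - 3*5)/(-11 + 5) - 216)**2 = ((34 - 15)/(-6) - 216)**2 = (-1/6*19 - 216)**2 = (-19/6 - 216)**2 = (-1315/6)**2 = 1729225/36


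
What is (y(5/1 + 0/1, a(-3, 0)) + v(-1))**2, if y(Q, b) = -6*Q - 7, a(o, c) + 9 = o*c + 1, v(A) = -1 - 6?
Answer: 1936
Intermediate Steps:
v(A) = -7
a(o, c) = -8 + c*o (a(o, c) = -9 + (o*c + 1) = -9 + (c*o + 1) = -9 + (1 + c*o) = -8 + c*o)
y(Q, b) = -7 - 6*Q
(y(5/1 + 0/1, a(-3, 0)) + v(-1))**2 = ((-7 - 6*(5/1 + 0/1)) - 7)**2 = ((-7 - 6*(5*1 + 0*1)) - 7)**2 = ((-7 - 6*(5 + 0)) - 7)**2 = ((-7 - 6*5) - 7)**2 = ((-7 - 30) - 7)**2 = (-37 - 7)**2 = (-44)**2 = 1936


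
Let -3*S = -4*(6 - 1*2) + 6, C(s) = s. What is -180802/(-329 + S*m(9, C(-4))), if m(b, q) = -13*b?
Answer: 180802/719 ≈ 251.46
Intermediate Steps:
S = 10/3 (S = -(-4*(6 - 1*2) + 6)/3 = -(-4*(6 - 2) + 6)/3 = -(-4*4 + 6)/3 = -(-16 + 6)/3 = -⅓*(-10) = 10/3 ≈ 3.3333)
-180802/(-329 + S*m(9, C(-4))) = -180802/(-329 + 10*(-13*9)/3) = -180802/(-329 + (10/3)*(-117)) = -180802/(-329 - 390) = -180802/(-719) = -180802*(-1/719) = 180802/719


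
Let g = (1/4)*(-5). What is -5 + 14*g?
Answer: -45/2 ≈ -22.500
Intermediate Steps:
g = -5/4 (g = (1*(¼))*(-5) = (¼)*(-5) = -5/4 ≈ -1.2500)
-5 + 14*g = -5 + 14*(-5/4) = -5 - 35/2 = -45/2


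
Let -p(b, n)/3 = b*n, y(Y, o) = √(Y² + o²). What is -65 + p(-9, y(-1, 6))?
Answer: -65 + 27*√37 ≈ 99.235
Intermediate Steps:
p(b, n) = -3*b*n
-65 + p(-9, y(-1, 6)) = -65 - 3*(-9)*√((-1)² + 6²) = -65 - 3*(-9)*√(1 + 36) = -65 - 3*(-9)*√37 = -65 + 27*√37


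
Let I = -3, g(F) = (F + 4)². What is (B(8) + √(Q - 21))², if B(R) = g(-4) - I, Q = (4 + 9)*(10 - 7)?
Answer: 27 + 18*√2 ≈ 52.456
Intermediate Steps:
g(F) = (4 + F)²
Q = 39 (Q = 13*3 = 39)
B(R) = 3 (B(R) = (4 - 4)² - 1*(-3) = 0² + 3 = 0 + 3 = 3)
(B(8) + √(Q - 21))² = (3 + √(39 - 21))² = (3 + √18)² = (3 + 3*√2)²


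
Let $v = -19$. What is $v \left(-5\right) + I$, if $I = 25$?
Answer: $120$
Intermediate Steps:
$v \left(-5\right) + I = \left(-19\right) \left(-5\right) + 25 = 95 + 25 = 120$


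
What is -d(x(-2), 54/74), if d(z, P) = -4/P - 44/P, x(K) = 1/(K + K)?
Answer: 592/9 ≈ 65.778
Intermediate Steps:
x(K) = 1/(2*K)
d(z, P) = -48/P
-d(x(-2), 54/74) = -(-48)/(54/74) = -(-48)/(54*(1/74)) = -(-48)/27/37 = -(-48)*37/27 = -1*(-592/9) = 592/9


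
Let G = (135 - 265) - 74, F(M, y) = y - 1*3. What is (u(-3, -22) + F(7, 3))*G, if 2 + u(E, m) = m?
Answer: 4896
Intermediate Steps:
F(M, y) = -3 + y (F(M, y) = y - 3 = -3 + y)
u(E, m) = -2 + m
G = -204 (G = -130 - 74 = -204)
(u(-3, -22) + F(7, 3))*G = ((-2 - 22) + (-3 + 3))*(-204) = (-24 + 0)*(-204) = -24*(-204) = 4896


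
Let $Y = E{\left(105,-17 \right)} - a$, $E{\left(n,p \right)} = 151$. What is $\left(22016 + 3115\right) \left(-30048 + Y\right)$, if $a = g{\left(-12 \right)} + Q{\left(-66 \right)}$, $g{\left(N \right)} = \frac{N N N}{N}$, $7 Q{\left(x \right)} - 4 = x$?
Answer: $- \frac{5283164475}{7} \approx -7.5474 \cdot 10^{8}$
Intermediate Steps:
$Q{\left(x \right)} = \frac{4}{7} + \frac{x}{7}$
$g{\left(N \right)} = N^{2}$ ($g{\left(N \right)} = \frac{N^{2} N}{N} = \frac{N^{3}}{N} = N^{2}$)
$a = \frac{946}{7}$ ($a = \left(-12\right)^{2} + \left(\frac{4}{7} + \frac{1}{7} \left(-66\right)\right) = 144 + \left(\frac{4}{7} - \frac{66}{7}\right) = 144 - \frac{62}{7} = \frac{946}{7} \approx 135.14$)
$Y = \frac{111}{7}$ ($Y = 151 - \frac{946}{7} = \frac{111}{7} \approx 15.857$)
$\left(22016 + 3115\right) \left(-30048 + Y\right) = \left(22016 + 3115\right) \left(-30048 + \frac{111}{7}\right) = 25131 \left(- \frac{210225}{7}\right) = - \frac{5283164475}{7}$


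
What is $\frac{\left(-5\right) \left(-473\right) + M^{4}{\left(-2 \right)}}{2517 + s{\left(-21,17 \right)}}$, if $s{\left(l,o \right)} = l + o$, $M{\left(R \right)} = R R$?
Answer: $\frac{2621}{2513} \approx 1.043$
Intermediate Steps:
$M{\left(R \right)} = R^{2}$
$\frac{\left(-5\right) \left(-473\right) + M^{4}{\left(-2 \right)}}{2517 + s{\left(-21,17 \right)}} = \frac{\left(-5\right) \left(-473\right) + \left(\left(-2\right)^{2}\right)^{4}}{2517 + \left(-21 + 17\right)} = \frac{2365 + 4^{4}}{2517 - 4} = \frac{2365 + 256}{2513} = 2621 \cdot \frac{1}{2513} = \frac{2621}{2513}$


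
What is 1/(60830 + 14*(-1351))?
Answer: 1/41916 ≈ 2.3857e-5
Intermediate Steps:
1/(60830 + 14*(-1351)) = 1/(60830 - 18914) = 1/41916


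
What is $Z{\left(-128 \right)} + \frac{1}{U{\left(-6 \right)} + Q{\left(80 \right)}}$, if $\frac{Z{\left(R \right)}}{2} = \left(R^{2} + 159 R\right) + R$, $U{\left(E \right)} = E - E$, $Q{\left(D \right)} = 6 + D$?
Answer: $- \frac{704511}{86} \approx -8192.0$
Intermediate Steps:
$U{\left(E \right)} = 0$
$Z{\left(R \right)} = 2 R^{2} + 320 R$ ($Z{\left(R \right)} = 2 \left(\left(R^{2} + 159 R\right) + R\right) = 2 \left(R^{2} + 160 R\right) = 2 R^{2} + 320 R$)
$Z{\left(-128 \right)} + \frac{1}{U{\left(-6 \right)} + Q{\left(80 \right)}} = 2 \left(-128\right) \left(160 - 128\right) + \frac{1}{0 + \left(6 + 80\right)} = 2 \left(-128\right) 32 + \frac{1}{0 + 86} = -8192 + \frac{1}{86} = - \frac{704511}{86}$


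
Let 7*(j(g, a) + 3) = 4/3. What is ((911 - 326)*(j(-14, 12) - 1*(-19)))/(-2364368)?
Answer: -16575/4137644 ≈ -0.0040059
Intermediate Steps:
j(g, a) = -59/21 (j(g, a) = -3 + (4/3)/7 = -3 + (4*(⅓))/7 = -3 + (⅐)*(4/3) = -3 + 4/21 = -59/21)
((911 - 326)*(j(-14, 12) - 1*(-19)))/(-2364368) = ((911 - 326)*(-59/21 - 1*(-19)))/(-2364368) = (585*(-59/21 + 19))*(-1/2364368) = (585*(340/21))*(-1/2364368) = (66300/7)*(-1/2364368) = -16575/4137644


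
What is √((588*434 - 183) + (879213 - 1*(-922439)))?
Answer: √2056661 ≈ 1434.1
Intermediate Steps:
√((588*434 - 183) + (879213 - 1*(-922439))) = √((255192 - 183) + (879213 + 922439)) = √(255009 + 1801652) = √2056661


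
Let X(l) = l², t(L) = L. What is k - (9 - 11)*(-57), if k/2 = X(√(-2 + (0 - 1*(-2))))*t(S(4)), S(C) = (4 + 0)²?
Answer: -114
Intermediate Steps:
S(C) = 16 (S(C) = 4² = 16)
k = 0 (k = 2*((√(-2 + (0 - 1*(-2))))²*16) = 2*((√(-2 + (0 + 2)))²*16) = 2*((√(-2 + 2))²*16) = 2*((√0)²*16) = 2*(0²*16) = 2*(0*16) = 2*0 = 0)
k - (9 - 11)*(-57) = 0 - (9 - 11)*(-57) = 0 - (-2)*(-57) = 0 - 1*114 = 0 - 114 = -114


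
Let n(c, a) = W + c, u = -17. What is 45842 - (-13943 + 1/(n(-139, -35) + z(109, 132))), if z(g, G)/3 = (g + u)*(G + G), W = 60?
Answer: 4351451224/72785 ≈ 59785.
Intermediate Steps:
n(c, a) = 60 + c
z(g, G) = 6*G*(-17 + g) (z(g, G) = 3*((g - 17)*(G + G)) = 3*((-17 + g)*(2*G)) = 3*(2*G*(-17 + g)) = 6*G*(-17 + g))
45842 - (-13943 + 1/(n(-139, -35) + z(109, 132))) = 45842 - (-13943 + 1/((60 - 139) + 6*132*(-17 + 109))) = 45842 - (-13943 + 1/(-79 + 6*132*92)) = 45842 - (-13943 + 1/(-79 + 72864)) = 45842 - (-13943 + 1/72785) = 45842 - 1*(-1014841254/72785) = 45842 + 1014841254/72785 = 4351451224/72785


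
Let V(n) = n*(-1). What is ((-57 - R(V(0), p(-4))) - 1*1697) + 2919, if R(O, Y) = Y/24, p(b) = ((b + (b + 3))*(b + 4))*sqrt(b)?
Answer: 1165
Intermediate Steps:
V(n) = -n
p(b) = sqrt(b)*(3 + 2*b)*(4 + b) (p(b) = ((b + (3 + b))*(4 + b))*sqrt(b) = ((3 + 2*b)*(4 + b))*sqrt(b) = sqrt(b)*(3 + 2*b)*(4 + b))
R(O, Y) = Y/24 (R(O, Y) = Y*(1/24) = Y/24)
((-57 - R(V(0), p(-4))) - 1*1697) + 2919 = ((-57 - sqrt(-4)*(12 + 2*(-4)**2 + 11*(-4))/24) - 1*1697) + 2919 = ((-57 - (2*I)*(12 + 2*16 - 44)/24) - 1697) + 2919 = ((-57 - (2*I)*(12 + 32 - 44)/24) - 1697) + 2919 = ((-57 - (2*I)*0/24) - 1697) + 2919 = ((-57 - 0/24) - 1697) + 2919 = ((-57 - 1*0) - 1697) + 2919 = ((-57 + 0) - 1697) + 2919 = (-57 - 1697) + 2919 = -1754 + 2919 = 1165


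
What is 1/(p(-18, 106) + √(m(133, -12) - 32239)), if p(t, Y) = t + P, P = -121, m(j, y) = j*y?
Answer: -139/53156 - I*√33835/53156 ≈ -0.0026149 - 0.0034604*I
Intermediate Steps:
p(t, Y) = -121 + t (p(t, Y) = t - 121 = -121 + t)
1/(p(-18, 106) + √(m(133, -12) - 32239)) = 1/((-121 - 18) + √(133*(-12) - 32239)) = 1/(-139 + √(-1596 - 32239)) = 1/(-139 + √(-33835)) = 1/(-139 + I*√33835)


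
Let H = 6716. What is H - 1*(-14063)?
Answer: 20779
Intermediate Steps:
H - 1*(-14063) = 6716 - 1*(-14063) = 6716 + 14063 = 20779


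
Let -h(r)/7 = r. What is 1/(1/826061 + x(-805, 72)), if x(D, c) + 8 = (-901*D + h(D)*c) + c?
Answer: 826061/934348510430 ≈ 8.8410e-7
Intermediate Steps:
h(r) = -7*r
x(D, c) = -8 + c - 901*D - 7*D*c (x(D, c) = -8 + ((-901*D + (-7*D)*c) + c) = -8 + ((-901*D - 7*D*c) + c) = -8 + (c - 901*D - 7*D*c) = -8 + c - 901*D - 7*D*c)
1/(1/826061 + x(-805, 72)) = 1/(1/826061 + (-8 + 72 - 901*(-805) - 7*(-805)*72)) = 1/(1/826061 + (-8 + 72 + 725305 + 405720)) = 1/(1/826061 + 1131089) = 1/(934348510430/826061) = 826061/934348510430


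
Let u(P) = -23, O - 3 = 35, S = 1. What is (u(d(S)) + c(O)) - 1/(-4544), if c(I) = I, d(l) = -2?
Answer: 68161/4544 ≈ 15.000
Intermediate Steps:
O = 38 (O = 3 + 35 = 38)
(u(d(S)) + c(O)) - 1/(-4544) = (-23 + 38) - 1/(-4544) = 15 - 1*(-1/4544) = 15 + 1/4544 = 68161/4544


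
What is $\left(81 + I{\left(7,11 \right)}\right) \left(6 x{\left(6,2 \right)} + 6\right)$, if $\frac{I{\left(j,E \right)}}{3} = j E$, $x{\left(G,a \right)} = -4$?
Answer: $-5616$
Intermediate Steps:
$I{\left(j,E \right)} = 3 E j$ ($I{\left(j,E \right)} = 3 j E = 3 E j$)
$\left(81 + I{\left(7,11 \right)}\right) \left(6 x{\left(6,2 \right)} + 6\right) = \left(81 + 3 \cdot 11 \cdot 7\right) \left(6 \left(-4\right) + 6\right) = \left(81 + 231\right) \left(-24 + 6\right) = 312 \left(-18\right) = -5616$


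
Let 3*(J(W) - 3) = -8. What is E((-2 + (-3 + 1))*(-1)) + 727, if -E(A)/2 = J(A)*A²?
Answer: 2149/3 ≈ 716.33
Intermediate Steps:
J(W) = ⅓ (J(W) = 3 + (⅓)*(-8) = 3 - 8/3 = ⅓)
E(A) = -2*A²/3
E((-2 + (-3 + 1))*(-1)) + 727 = -2*(-2 + (-3 + 1))²/3 + 727 = -2*(-2 - 2)²/3 + 727 = -2*(-4*(-1))²/3 + 727 = -⅔*4² + 727 = -⅔*16 + 727 = -32/3 + 727 = 2149/3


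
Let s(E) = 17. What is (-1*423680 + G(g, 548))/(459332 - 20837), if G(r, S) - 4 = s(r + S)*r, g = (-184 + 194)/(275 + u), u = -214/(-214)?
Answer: -58467203/60512310 ≈ -0.96620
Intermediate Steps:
u = 1 (u = -214*(-1/214) = 1)
g = 5/138 (g = (-184 + 194)/(275 + 1) = 10/276 = 10*(1/276) = 5/138 ≈ 0.036232)
G(r, S) = 4 + 17*r
(-1*423680 + G(g, 548))/(459332 - 20837) = (-1*423680 + (4 + 17*(5/138)))/(459332 - 20837) = (-423680 + (4 + 85/138))/438495 = (-423680 + 637/138)*(1/438495) = -58467203/138*1/438495 = -58467203/60512310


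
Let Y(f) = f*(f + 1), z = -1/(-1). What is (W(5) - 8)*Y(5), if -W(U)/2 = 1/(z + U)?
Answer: -250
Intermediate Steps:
z = 1 (z = -(-1) = -1*(-1) = 1)
W(U) = -2/(1 + U)
Y(f) = f*(1 + f)
(W(5) - 8)*Y(5) = (-2/(1 + 5) - 8)*(5*(1 + 5)) = (-2/6 - 8)*(5*6) = (-2*⅙ - 8)*30 = (-⅓ - 8)*30 = -25/3*30 = -250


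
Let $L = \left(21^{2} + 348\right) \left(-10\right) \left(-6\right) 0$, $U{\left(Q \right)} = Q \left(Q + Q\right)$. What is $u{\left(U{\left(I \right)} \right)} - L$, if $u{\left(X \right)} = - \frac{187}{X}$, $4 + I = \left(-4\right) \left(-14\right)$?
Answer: $- \frac{187}{5408} \approx -0.034578$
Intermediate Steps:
$I = 52$ ($I = -4 - -56 = -4 + 56 = 52$)
$U{\left(Q \right)} = 2 Q^{2}$ ($U{\left(Q \right)} = Q 2 Q = 2 Q^{2}$)
$L = 0$ ($L = \left(441 + 348\right) 60 \cdot 0 = 789 \cdot 0 = 0$)
$u{\left(U{\left(I \right)} \right)} - L = - \frac{187}{2 \cdot 52^{2}} - 0 = - \frac{187}{2 \cdot 2704} + 0 = - \frac{187}{5408} + 0 = - \frac{187}{5408}$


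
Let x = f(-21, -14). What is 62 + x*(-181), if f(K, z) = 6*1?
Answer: -1024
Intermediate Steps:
f(K, z) = 6
x = 6
62 + x*(-181) = 62 + 6*(-181) = 62 - 1086 = -1024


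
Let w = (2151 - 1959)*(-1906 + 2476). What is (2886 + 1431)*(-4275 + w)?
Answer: 453997305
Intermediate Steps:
w = 109440 (w = 192*570 = 109440)
(2886 + 1431)*(-4275 + w) = (2886 + 1431)*(-4275 + 109440) = 4317*105165 = 453997305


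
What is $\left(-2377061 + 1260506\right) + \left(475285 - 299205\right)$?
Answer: $-940475$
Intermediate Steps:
$\left(-2377061 + 1260506\right) + \left(475285 - 299205\right) = -1116555 + 176080 = -940475$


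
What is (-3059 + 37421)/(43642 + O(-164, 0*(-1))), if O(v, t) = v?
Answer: 17181/21739 ≈ 0.79033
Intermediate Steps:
(-3059 + 37421)/(43642 + O(-164, 0*(-1))) = (-3059 + 37421)/(43642 - 164) = 34362/43478 = 34362*(1/43478) = 17181/21739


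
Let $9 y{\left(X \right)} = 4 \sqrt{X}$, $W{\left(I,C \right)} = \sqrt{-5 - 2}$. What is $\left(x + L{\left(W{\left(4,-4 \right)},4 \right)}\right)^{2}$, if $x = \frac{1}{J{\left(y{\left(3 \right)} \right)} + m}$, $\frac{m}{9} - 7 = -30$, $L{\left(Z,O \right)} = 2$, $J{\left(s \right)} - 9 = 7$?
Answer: $\frac{145161}{36481} \approx 3.9791$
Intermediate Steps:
$W{\left(I,C \right)} = i \sqrt{7}$ ($W{\left(I,C \right)} = \sqrt{-7} = i \sqrt{7}$)
$y{\left(X \right)} = \frac{4 \sqrt{X}}{9}$
$J{\left(s \right)} = 16$ ($J{\left(s \right)} = 9 + 7 = 16$)
$m = -207$ ($m = 63 + 9 \left(-30\right) = 63 - 270 = -207$)
$x = - \frac{1}{191}$ ($x = \frac{1}{16 - 207} = \frac{1}{-191} = - \frac{1}{191} \approx -0.0052356$)
$\left(x + L{\left(W{\left(4,-4 \right)},4 \right)}\right)^{2} = \left(- \frac{1}{191} + 2\right)^{2} = \left(\frac{381}{191}\right)^{2} = \frac{145161}{36481}$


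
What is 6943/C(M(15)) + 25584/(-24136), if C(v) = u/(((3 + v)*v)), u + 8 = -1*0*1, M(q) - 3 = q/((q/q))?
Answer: -3959001651/12068 ≈ -3.2806e+5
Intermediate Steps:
M(q) = 3 + q (M(q) = 3 + q/((q/q)) = 3 + q/1 = 3 + q*1 = 3 + q)
u = -8 (u = -8 - 1*0*1 = -8 + 0*1 = -8 + 0 = -8)
C(v) = -8/(v*(3 + v)) (C(v) = -8*1/(v*(3 + v)) = -8/(v*(3 + v)))
6943/C(M(15)) + 25584/(-24136) = 6943/((-8/((3 + 15)*(3 + (3 + 15))))) + 25584/(-24136) = 6943/((-8/(18*(3 + 18)))) + 25584*(-1/24136) = 6943/((-8*1/18/21)) - 3198/3017 = 6943/((-8*1/18*1/21)) - 3198/3017 = 6943/(-4/189) - 3198/3017 = 6943*(-189/4) - 3198/3017 = -1312227/4 - 3198/3017 = -3959001651/12068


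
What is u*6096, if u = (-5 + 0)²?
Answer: 152400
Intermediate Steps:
u = 25 (u = (-5)² = 25)
u*6096 = 25*6096 = 152400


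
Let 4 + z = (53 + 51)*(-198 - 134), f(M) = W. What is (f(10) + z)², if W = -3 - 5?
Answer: 1193011600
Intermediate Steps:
W = -8
f(M) = -8
z = -34532 (z = -4 + (53 + 51)*(-198 - 134) = -4 + 104*(-332) = -4 - 34528 = -34532)
(f(10) + z)² = (-8 - 34532)² = (-34540)² = 1193011600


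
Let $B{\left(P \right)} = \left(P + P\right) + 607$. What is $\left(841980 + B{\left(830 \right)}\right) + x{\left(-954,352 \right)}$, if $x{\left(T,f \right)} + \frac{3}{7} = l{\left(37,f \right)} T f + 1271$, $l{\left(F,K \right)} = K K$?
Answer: $- \frac{291249762401}{7} \approx -4.1607 \cdot 10^{10}$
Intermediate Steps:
$B{\left(P \right)} = 607 + 2 P$ ($B{\left(P \right)} = 2 P + 607 = 607 + 2 P$)
$l{\left(F,K \right)} = K^{2}$
$x{\left(T,f \right)} = \frac{8894}{7} + T f^{3}$ ($x{\left(T,f \right)} = - \frac{3}{7} + \left(f^{2} T f + 1271\right) = - \frac{3}{7} + \left(T f^{2} f + 1271\right) = - \frac{3}{7} + \left(T f^{3} + 1271\right) = - \frac{3}{7} + \left(1271 + T f^{3}\right) = \frac{8894}{7} + T f^{3}$)
$\left(841980 + B{\left(830 \right)}\right) + x{\left(-954,352 \right)} = \left(841980 + \left(607 + 2 \cdot 830\right)\right) + \left(\frac{8894}{7} - 954 \cdot 352^{3}\right) = \left(841980 + \left(607 + 1660\right)\right) + \left(\frac{8894}{7} - 41607954432\right) = \left(841980 + 2267\right) + \left(\frac{8894}{7} - 41607954432\right) = 844247 - \frac{291255672130}{7} = - \frac{291249762401}{7}$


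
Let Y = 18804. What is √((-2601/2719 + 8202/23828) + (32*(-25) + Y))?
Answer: √18892430737418462854/32394166 ≈ 134.18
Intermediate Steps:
√((-2601/2719 + 8202/23828) + (32*(-25) + Y)) = √((-2601/2719 + 8202/23828) + (32*(-25) + 18804)) = √((-2601*1/2719 + 8202*(1/23828)) + (-800 + 18804)) = √((-2601/2719 + 4101/11914) + 18004) = √(-19837695/32394166 + 18004) = √(583204726969/32394166) = √18892430737418462854/32394166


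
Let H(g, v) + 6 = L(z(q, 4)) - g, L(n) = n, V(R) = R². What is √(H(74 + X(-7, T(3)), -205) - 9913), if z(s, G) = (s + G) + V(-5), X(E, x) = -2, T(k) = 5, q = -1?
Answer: 9*I*√123 ≈ 99.815*I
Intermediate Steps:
z(s, G) = 25 + G + s (z(s, G) = (s + G) + (-5)² = (G + s) + 25 = 25 + G + s)
H(g, v) = 22 - g (H(g, v) = -6 + ((25 + 4 - 1) - g) = -6 + (28 - g) = 22 - g)
√(H(74 + X(-7, T(3)), -205) - 9913) = √((22 - (74 - 2)) - 9913) = √((22 - 1*72) - 9913) = √((22 - 72) - 9913) = √(-50 - 9913) = √(-9963) = 9*I*√123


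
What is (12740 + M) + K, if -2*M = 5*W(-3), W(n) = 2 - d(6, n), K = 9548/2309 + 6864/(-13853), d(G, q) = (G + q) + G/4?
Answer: 1631301306217/127946308 ≈ 12750.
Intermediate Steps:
d(G, q) = q + 5*G/4 (d(G, q) = (G + q) + G*(1/4) = (G + q) + G/4 = q + 5*G/4)
K = 116419468/31986577 (K = 9548*(1/2309) + 6864*(-1/13853) = 9548/2309 - 6864/13853 = 116419468/31986577 ≈ 3.6396)
W(n) = -11/2 - n (W(n) = 2 - (n + (5/4)*6) = 2 - (n + 15/2) = 2 - (15/2 + n) = 2 + (-15/2 - n) = -11/2 - n)
M = 25/4 (M = -5*(-11/2 - 1*(-3))/2 = -5*(-11/2 + 3)/2 = -5*(-5)/(2*2) = -1/2*(-25/2) = 25/4 ≈ 6.2500)
(12740 + M) + K = (12740 + 25/4) + 116419468/31986577 = 50985/4 + 116419468/31986577 = 1631301306217/127946308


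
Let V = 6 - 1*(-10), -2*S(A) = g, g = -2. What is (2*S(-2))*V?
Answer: 32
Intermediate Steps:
S(A) = 1 (S(A) = -½*(-2) = 1)
V = 16 (V = 6 + 10 = 16)
(2*S(-2))*V = (2*1)*16 = 2*16 = 32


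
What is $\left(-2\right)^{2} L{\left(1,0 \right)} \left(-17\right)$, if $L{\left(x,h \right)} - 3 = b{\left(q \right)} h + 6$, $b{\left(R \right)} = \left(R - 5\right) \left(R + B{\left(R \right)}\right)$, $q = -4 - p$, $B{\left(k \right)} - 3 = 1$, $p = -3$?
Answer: $-612$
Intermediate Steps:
$B{\left(k \right)} = 4$ ($B{\left(k \right)} = 3 + 1 = 4$)
$q = -1$ ($q = -4 - -3 = -4 + 3 = -1$)
$b{\left(R \right)} = \left(-5 + R\right) \left(4 + R\right)$ ($b{\left(R \right)} = \left(R - 5\right) \left(R + 4\right) = \left(-5 + R\right) \left(4 + R\right)$)
$L{\left(x,h \right)} = 9 - 18 h$ ($L{\left(x,h \right)} = 3 + \left(\left(-20 + \left(-1\right)^{2} - -1\right) h + 6\right) = 3 + \left(\left(-20 + 1 + 1\right) h + 6\right) = 3 - \left(-6 + 18 h\right) = 9 - 18 h$)
$\left(-2\right)^{2} L{\left(1,0 \right)} \left(-17\right) = \left(-2\right)^{2} \left(9 - 0\right) \left(-17\right) = 4 \left(9 + 0\right) \left(-17\right) = 4 \cdot 9 \left(-17\right) = 36 \left(-17\right) = -612$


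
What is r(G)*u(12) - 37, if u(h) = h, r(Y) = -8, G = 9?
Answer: -133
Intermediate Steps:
r(G)*u(12) - 37 = -8*12 - 37 = -96 - 37 = -133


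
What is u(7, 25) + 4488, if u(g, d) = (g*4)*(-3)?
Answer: 4404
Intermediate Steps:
u(g, d) = -12*g (u(g, d) = (4*g)*(-3) = -12*g)
u(7, 25) + 4488 = -12*7 + 4488 = -84 + 4488 = 4404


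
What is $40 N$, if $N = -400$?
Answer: $-16000$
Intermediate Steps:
$40 N = 40 \left(-400\right) = -16000$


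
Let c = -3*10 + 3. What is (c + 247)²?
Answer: 48400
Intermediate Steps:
c = -27 (c = -30 + 3 = -27)
(c + 247)² = (-27 + 247)² = 220² = 48400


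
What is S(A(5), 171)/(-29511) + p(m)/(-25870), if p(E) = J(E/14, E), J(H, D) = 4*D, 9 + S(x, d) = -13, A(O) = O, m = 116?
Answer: -6561982/381724785 ≈ -0.017190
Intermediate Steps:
S(x, d) = -22 (S(x, d) = -9 - 13 = -22)
p(E) = 4*E
S(A(5), 171)/(-29511) + p(m)/(-25870) = -22/(-29511) + (4*116)/(-25870) = -22*(-1/29511) + 464*(-1/25870) = 22/29511 - 232/12935 = -6561982/381724785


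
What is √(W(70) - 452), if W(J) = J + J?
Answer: 2*I*√78 ≈ 17.664*I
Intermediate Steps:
W(J) = 2*J
√(W(70) - 452) = √(2*70 - 452) = √(140 - 452) = √(-312) = 2*I*√78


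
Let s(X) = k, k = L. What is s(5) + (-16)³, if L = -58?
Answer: -4154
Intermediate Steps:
k = -58
s(X) = -58
s(5) + (-16)³ = -58 + (-16)³ = -58 - 4096 = -4154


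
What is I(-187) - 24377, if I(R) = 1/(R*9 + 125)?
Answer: -37979367/1558 ≈ -24377.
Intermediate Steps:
I(R) = 1/(125 + 9*R) (I(R) = 1/(9*R + 125) = 1/(125 + 9*R))
I(-187) - 24377 = 1/(125 + 9*(-187)) - 24377 = 1/(125 - 1683) - 24377 = 1/(-1558) - 24377 = -1/1558 - 24377 = -37979367/1558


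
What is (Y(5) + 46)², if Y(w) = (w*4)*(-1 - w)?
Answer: 5476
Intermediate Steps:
Y(w) = 4*w*(-1 - w) (Y(w) = (4*w)*(-1 - w) = 4*w*(-1 - w))
(Y(5) + 46)² = (-4*5*(1 + 5) + 46)² = (-4*5*6 + 46)² = (-120 + 46)² = (-74)² = 5476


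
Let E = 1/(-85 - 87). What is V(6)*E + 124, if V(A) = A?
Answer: 10661/86 ≈ 123.97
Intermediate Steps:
E = -1/172 (E = 1/(-172) = -1/172 ≈ -0.0058140)
V(6)*E + 124 = 6*(-1/172) + 124 = -3/86 + 124 = 10661/86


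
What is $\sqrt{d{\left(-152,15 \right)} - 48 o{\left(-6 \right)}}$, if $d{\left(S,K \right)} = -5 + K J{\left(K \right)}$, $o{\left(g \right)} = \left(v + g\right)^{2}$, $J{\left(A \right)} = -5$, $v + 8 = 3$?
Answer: $16 i \sqrt{23} \approx 76.733 i$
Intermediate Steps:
$v = -5$ ($v = -8 + 3 = -5$)
$o{\left(g \right)} = \left(-5 + g\right)^{2}$
$d{\left(S,K \right)} = -5 - 5 K$ ($d{\left(S,K \right)} = -5 + K \left(-5\right) = -5 - 5 K$)
$\sqrt{d{\left(-152,15 \right)} - 48 o{\left(-6 \right)}} = \sqrt{\left(-5 - 75\right) - 48 \left(-5 - 6\right)^{2}} = \sqrt{\left(-5 - 75\right) - 48 \left(-11\right)^{2}} = \sqrt{-80 - 5808} = \sqrt{-5888} = 16 i \sqrt{23}$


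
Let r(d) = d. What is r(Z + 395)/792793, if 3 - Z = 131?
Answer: 267/792793 ≈ 0.00033678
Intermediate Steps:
Z = -128 (Z = 3 - 1*131 = 3 - 131 = -128)
r(Z + 395)/792793 = (-128 + 395)/792793 = 267*(1/792793) = 267/792793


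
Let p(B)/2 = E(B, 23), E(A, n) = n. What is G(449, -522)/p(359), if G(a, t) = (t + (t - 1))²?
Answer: 1092025/46 ≈ 23740.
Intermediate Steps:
G(a, t) = (-1 + 2*t)² (G(a, t) = (t + (-1 + t))² = (-1 + 2*t)²)
p(B) = 46 (p(B) = 2*23 = 46)
G(449, -522)/p(359) = (-1 + 2*(-522))²/46 = (-1 - 1044)²*(1/46) = (-1045)²*(1/46) = 1092025*(1/46) = 1092025/46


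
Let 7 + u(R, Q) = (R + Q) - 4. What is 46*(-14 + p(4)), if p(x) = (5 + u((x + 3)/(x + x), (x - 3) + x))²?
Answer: -20585/32 ≈ -643.28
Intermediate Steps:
u(R, Q) = -11 + Q + R (u(R, Q) = -7 + ((R + Q) - 4) = -7 + ((Q + R) - 4) = -7 + (-4 + Q + R) = -11 + Q + R)
p(x) = (-9 + 2*x + (3 + x)/(2*x))² (p(x) = (5 + (-11 + ((x - 3) + x) + (x + 3)/(x + x)))² = (5 + (-11 + ((-3 + x) + x) + (3 + x)/((2*x))))² = (5 + (-11 + (-3 + 2*x) + (3 + x)*(1/(2*x))))² = (5 + (-11 + (-3 + 2*x) + (3 + x)/(2*x)))² = (5 + (-14 + 2*x + (3 + x)/(2*x)))² = (-9 + 2*x + (3 + x)/(2*x))²)
46*(-14 + p(4)) = 46*(-14 + (¼)*(3 - 17*4 + 4*4²)²/4²) = 46*(-14 + (¼)*(1/16)*(3 - 68 + 4*16)²) = 46*(-14 + (¼)*(1/16)*(3 - 68 + 64)²) = 46*(-14 + (¼)*(1/16)*(-1)²) = 46*(-14 + (¼)*(1/16)*1) = 46*(-14 + 1/64) = 46*(-895/64) = -20585/32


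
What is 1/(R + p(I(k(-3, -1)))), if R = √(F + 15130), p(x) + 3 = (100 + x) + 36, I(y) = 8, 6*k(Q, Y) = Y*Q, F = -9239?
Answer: 141/13990 - √5891/13990 ≈ 0.0045924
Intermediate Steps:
k(Q, Y) = Q*Y/6 (k(Q, Y) = (Y*Q)/6 = (Q*Y)/6 = Q*Y/6)
p(x) = 133 + x (p(x) = -3 + ((100 + x) + 36) = -3 + (136 + x) = 133 + x)
R = √5891 (R = √(-9239 + 15130) = √5891 ≈ 76.753)
1/(R + p(I(k(-3, -1)))) = 1/(√5891 + (133 + 8)) = 1/(√5891 + 141) = 1/(141 + √5891)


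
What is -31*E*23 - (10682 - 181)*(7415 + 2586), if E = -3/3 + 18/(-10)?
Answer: -525092523/5 ≈ -1.0502e+8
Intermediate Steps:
E = -14/5 (E = -3*1/3 + 18*(-1/10) = -1 - 9/5 = -14/5 ≈ -2.8000)
-31*E*23 - (10682 - 181)*(7415 + 2586) = -31*(-14/5)*23 - (10682 - 181)*(7415 + 2586) = (434/5)*23 - 10501*10001 = 9982/5 - 1*105020501 = 9982/5 - 105020501 = -525092523/5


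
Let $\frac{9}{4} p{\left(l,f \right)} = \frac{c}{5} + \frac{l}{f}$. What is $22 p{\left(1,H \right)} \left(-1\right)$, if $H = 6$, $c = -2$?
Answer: $\frac{308}{135} \approx 2.2815$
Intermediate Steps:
$p{\left(l,f \right)} = - \frac{8}{45} + \frac{4 l}{9 f}$ ($p{\left(l,f \right)} = \frac{4 \left(- \frac{2}{5} + \frac{l}{f}\right)}{9} = - \frac{8}{45} + \frac{4 l}{9 f}$)
$22 p{\left(1,H \right)} \left(-1\right) = 22 \frac{4 \left(\left(-2\right) 6 + 5 \cdot 1\right)}{45 \cdot 6} \left(-1\right) = 22 \cdot \frac{4}{45} \cdot \frac{1}{6} \left(-12 + 5\right) \left(-1\right) = 22 \cdot \frac{4}{45} \cdot \frac{1}{6} \left(-7\right) \left(-1\right) = 22 \left(- \frac{14}{135}\right) \left(-1\right) = \left(- \frac{308}{135}\right) \left(-1\right) = \frac{308}{135}$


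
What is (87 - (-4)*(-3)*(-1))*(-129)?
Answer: -12771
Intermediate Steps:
(87 - (-4)*(-3)*(-1))*(-129) = (87 - 4*3*(-1))*(-129) = (87 - 12*(-1))*(-129) = (87 + 12)*(-129) = 99*(-129) = -12771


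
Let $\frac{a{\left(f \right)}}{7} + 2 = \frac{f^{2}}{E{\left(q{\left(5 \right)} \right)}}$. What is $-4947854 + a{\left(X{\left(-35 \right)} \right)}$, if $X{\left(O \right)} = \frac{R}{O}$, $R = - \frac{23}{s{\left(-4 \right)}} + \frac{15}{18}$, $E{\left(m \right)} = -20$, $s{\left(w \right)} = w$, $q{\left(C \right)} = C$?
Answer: $- \frac{2493725478241}{504000} \approx -4.9479 \cdot 10^{6}$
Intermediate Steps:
$R = \frac{79}{12}$ ($R = - \frac{23}{-4} + \frac{15}{18} = \left(-23\right) \left(- \frac{1}{4}\right) + 15 \cdot \frac{1}{18} = \frac{23}{4} + \frac{5}{6} = \frac{79}{12} \approx 6.5833$)
$X{\left(O \right)} = \frac{79}{12 O}$
$a{\left(f \right)} = -14 - \frac{7 f^{2}}{20}$ ($a{\left(f \right)} = -14 + 7 \frac{f^{2}}{-20} = -14 + 7 f^{2} \left(- \frac{1}{20}\right) = -14 + 7 \left(- \frac{f^{2}}{20}\right) = -14 - \frac{7 f^{2}}{20}$)
$-4947854 + a{\left(X{\left(-35 \right)} \right)} = -4947854 - \left(14 + \frac{7 \left(\frac{79}{12 \left(-35\right)}\right)^{2}}{20}\right) = -4947854 - \left(14 + \frac{7 \left(\frac{79}{12} \left(- \frac{1}{35}\right)\right)^{2}}{20}\right) = -4947854 - \left(14 + \frac{7 \left(- \frac{79}{420}\right)^{2}}{20}\right) = -4947854 - \frac{7062241}{504000} = - \frac{2493725478241}{504000}$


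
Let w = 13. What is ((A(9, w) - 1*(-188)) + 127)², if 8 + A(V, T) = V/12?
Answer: 1515361/16 ≈ 94710.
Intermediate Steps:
A(V, T) = -8 + V/12
((A(9, w) - 1*(-188)) + 127)² = (((-8 + (1/12)*9) - 1*(-188)) + 127)² = (((-8 + ¾) + 188) + 127)² = ((-29/4 + 188) + 127)² = (723/4 + 127)² = (1231/4)² = 1515361/16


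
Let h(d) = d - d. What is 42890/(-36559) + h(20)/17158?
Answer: -42890/36559 ≈ -1.1732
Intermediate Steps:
h(d) = 0
42890/(-36559) + h(20)/17158 = 42890/(-36559) + 0/17158 = 42890*(-1/36559) + 0*(1/17158) = -42890/36559 + 0 = -42890/36559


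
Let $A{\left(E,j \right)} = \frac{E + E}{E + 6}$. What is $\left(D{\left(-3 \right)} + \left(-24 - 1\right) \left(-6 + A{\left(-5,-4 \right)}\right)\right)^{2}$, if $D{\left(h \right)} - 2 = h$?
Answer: $159201$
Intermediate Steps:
$D{\left(h \right)} = 2 + h$
$A{\left(E,j \right)} = \frac{2 E}{6 + E}$
$\left(D{\left(-3 \right)} + \left(-24 - 1\right) \left(-6 + A{\left(-5,-4 \right)}\right)\right)^{2} = \left(\left(2 - 3\right) + \left(-24 - 1\right) \left(-6 + 2 \left(-5\right) \frac{1}{6 - 5}\right)\right)^{2} = \left(-1 - 25 \left(-6 + 2 \left(-5\right) 1^{-1}\right)\right)^{2} = \left(-1 - 25 \left(-6 + 2 \left(-5\right) 1\right)\right)^{2} = \left(-1 - 25 \left(-6 - 10\right)\right)^{2} = \left(-1 - -400\right)^{2} = \left(-1 + 400\right)^{2} = 399^{2} = 159201$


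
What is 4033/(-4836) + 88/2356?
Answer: -73195/91884 ≈ -0.79660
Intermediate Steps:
4033/(-4836) + 88/2356 = 4033*(-1/4836) + 88*(1/2356) = -4033/4836 + 22/589 = -73195/91884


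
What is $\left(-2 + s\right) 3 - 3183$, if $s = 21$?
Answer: $-3126$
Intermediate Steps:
$\left(-2 + s\right) 3 - 3183 = \left(-2 + 21\right) 3 - 3183 = 19 \cdot 3 - 3183 = 57 - 3183 = -3126$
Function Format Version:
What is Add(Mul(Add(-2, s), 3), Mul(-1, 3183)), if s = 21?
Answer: -3126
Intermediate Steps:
Add(Mul(Add(-2, s), 3), Mul(-1, 3183)) = Add(Mul(Add(-2, 21), 3), Mul(-1, 3183)) = Add(Mul(19, 3), -3183) = Add(57, -3183) = -3126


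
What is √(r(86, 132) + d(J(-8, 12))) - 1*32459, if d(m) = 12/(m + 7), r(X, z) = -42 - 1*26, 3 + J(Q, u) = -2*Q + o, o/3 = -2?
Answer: -32459 + I*√3290/7 ≈ -32459.0 + 8.1941*I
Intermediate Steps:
o = -6 (o = 3*(-2) = -6)
J(Q, u) = -9 - 2*Q (J(Q, u) = -3 + (-2*Q - 6) = -3 + (-6 - 2*Q) = -9 - 2*Q)
r(X, z) = -68 (r(X, z) = -42 - 26 = -68)
d(m) = 12/(7 + m)
√(r(86, 132) + d(J(-8, 12))) - 1*32459 = √(-68 + 12/(7 + (-9 - 2*(-8)))) - 1*32459 = √(-68 + 12/(7 + (-9 + 16))) - 32459 = √(-68 + 12/(7 + 7)) - 32459 = √(-68 + 12/14) - 32459 = √(-68 + 12*(1/14)) - 32459 = √(-68 + 6/7) - 32459 = √(-470/7) - 32459 = I*√3290/7 - 32459 = -32459 + I*√3290/7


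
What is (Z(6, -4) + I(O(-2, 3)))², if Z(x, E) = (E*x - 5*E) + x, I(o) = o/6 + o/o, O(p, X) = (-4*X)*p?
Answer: 49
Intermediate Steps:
O(p, X) = -4*X*p
I(o) = 1 + o/6 (I(o) = o*(⅙) + 1 = o/6 + 1 = 1 + o/6)
Z(x, E) = x - 5*E + E*x (Z(x, E) = (-5*E + E*x) + x = x - 5*E + E*x)
(Z(6, -4) + I(O(-2, 3)))² = ((6 - 5*(-4) - 4*6) + (1 + (-4*3*(-2))/6))² = ((6 + 20 - 24) + (1 + (⅙)*24))² = (2 + (1 + 4))² = (2 + 5)² = 7² = 49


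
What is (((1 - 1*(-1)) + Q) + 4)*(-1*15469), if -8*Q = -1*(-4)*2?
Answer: -77345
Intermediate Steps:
Q = -1 (Q = -(-1*(-4))*2/8 = -2/2 = -⅛*8 = -1)
(((1 - 1*(-1)) + Q) + 4)*(-1*15469) = (((1 - 1*(-1)) - 1) + 4)*(-1*15469) = (((1 + 1) - 1) + 4)*(-15469) = ((2 - 1) + 4)*(-15469) = (1 + 4)*(-15469) = 5*(-15469) = -77345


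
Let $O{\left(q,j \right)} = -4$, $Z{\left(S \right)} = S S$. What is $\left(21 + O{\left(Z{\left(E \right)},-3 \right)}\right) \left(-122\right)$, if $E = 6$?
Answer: $-2074$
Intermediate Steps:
$Z{\left(S \right)} = S^{2}$
$\left(21 + O{\left(Z{\left(E \right)},-3 \right)}\right) \left(-122\right) = \left(21 - 4\right) \left(-122\right) = 17 \left(-122\right) = -2074$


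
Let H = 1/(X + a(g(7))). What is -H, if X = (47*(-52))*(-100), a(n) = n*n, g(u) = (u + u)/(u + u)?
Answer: -1/244401 ≈ -4.0916e-6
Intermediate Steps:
g(u) = 1 (g(u) = (2*u)/((2*u)) = (2*u)*(1/(2*u)) = 1)
a(n) = n²
X = 244400 (X = -2444*(-100) = 244400)
H = 1/244401 (H = 1/(244400 + 1²) = 1/(244400 + 1) = 1/244401 ≈ 4.0916e-6)
-H = -1*1/244401 = -1/244401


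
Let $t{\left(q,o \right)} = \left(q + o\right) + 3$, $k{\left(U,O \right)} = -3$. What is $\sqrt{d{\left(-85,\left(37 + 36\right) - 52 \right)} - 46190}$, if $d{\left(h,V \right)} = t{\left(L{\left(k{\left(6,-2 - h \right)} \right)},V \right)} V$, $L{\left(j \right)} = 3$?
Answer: $i \sqrt{45623} \approx 213.6 i$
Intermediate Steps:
$t{\left(q,o \right)} = 3 + o + q$ ($t{\left(q,o \right)} = \left(o + q\right) + 3 = 3 + o + q$)
$d{\left(h,V \right)} = V \left(6 + V\right)$ ($d{\left(h,V \right)} = \left(3 + V + 3\right) V = \left(6 + V\right) V = V \left(6 + V\right)$)
$\sqrt{d{\left(-85,\left(37 + 36\right) - 52 \right)} - 46190} = \sqrt{\left(\left(37 + 36\right) - 52\right) \left(6 + \left(\left(37 + 36\right) - 52\right)\right) - 46190} = \sqrt{\left(73 - 52\right) \left(6 + \left(73 - 52\right)\right) - 46190} = \sqrt{21 \left(6 + 21\right) - 46190} = \sqrt{21 \cdot 27 - 46190} = \sqrt{567 - 46190} = \sqrt{-45623} = i \sqrt{45623}$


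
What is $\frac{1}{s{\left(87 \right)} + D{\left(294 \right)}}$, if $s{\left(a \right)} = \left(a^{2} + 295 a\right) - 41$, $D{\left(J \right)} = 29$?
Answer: $\frac{1}{33222} \approx 3.0101 \cdot 10^{-5}$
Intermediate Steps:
$s{\left(a \right)} = -41 + a^{2} + 295 a$
$\frac{1}{s{\left(87 \right)} + D{\left(294 \right)}} = \frac{1}{\left(-41 + 87^{2} + 295 \cdot 87\right) + 29} = \frac{1}{\left(-41 + 7569 + 25665\right) + 29} = \frac{1}{33193 + 29} = \frac{1}{33222}$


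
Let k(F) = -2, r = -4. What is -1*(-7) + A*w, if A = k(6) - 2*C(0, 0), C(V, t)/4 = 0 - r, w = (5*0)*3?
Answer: 7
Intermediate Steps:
w = 0 (w = 0*3 = 0)
C(V, t) = 16 (C(V, t) = 4*(0 - 1*(-4)) = 4*(0 + 4) = 4*4 = 16)
A = -34 (A = -2 - 2*16 = -2 - 32 = -34)
-1*(-7) + A*w = -1*(-7) - 34*0 = 7 + 0 = 7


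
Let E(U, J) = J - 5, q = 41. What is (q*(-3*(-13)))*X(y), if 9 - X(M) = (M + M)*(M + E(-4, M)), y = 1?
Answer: 23985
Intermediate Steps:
E(U, J) = -5 + J
X(M) = 9 - 2*M*(-5 + 2*M) (X(M) = 9 - (M + M)*(M + (-5 + M)) = 9 - 2*M*(-5 + 2*M))
(q*(-3*(-13)))*X(y) = (41*(-3*(-13)))*(9 - 4*1² + 10*1) = (41*39)*(9 - 4*1 + 10) = 1599*(9 - 4 + 10) = 1599*15 = 23985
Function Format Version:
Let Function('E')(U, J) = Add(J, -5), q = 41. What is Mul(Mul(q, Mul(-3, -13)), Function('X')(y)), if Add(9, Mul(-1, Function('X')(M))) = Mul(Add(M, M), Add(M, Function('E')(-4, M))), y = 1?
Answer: 23985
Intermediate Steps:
Function('E')(U, J) = Add(-5, J)
Function('X')(M) = Add(9, Mul(-2, M, Add(-5, Mul(2, M)))) (Function('X')(M) = Add(9, Mul(-1, Mul(Add(M, M), Add(M, Add(-5, M))))) = Add(9, Mul(-1, Mul(Mul(2, M), Add(-5, Mul(2, M))))) = Add(9, Mul(-1, Mul(2, M, Add(-5, Mul(2, M))))) = Add(9, Mul(-2, M, Add(-5, Mul(2, M)))))
Mul(Mul(q, Mul(-3, -13)), Function('X')(y)) = Mul(Mul(41, Mul(-3, -13)), Add(9, Mul(-4, Pow(1, 2)), Mul(10, 1))) = Mul(Mul(41, 39), Add(9, Mul(-4, 1), 10)) = Mul(1599, Add(9, -4, 10)) = Mul(1599, 15) = 23985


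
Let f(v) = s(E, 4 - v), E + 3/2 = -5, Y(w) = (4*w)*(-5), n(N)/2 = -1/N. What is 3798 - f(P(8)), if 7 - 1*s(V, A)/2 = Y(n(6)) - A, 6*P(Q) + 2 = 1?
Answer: 3789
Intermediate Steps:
n(N) = -2/N (n(N) = 2*(-1/N) = -2/N)
Y(w) = -20*w
E = -13/2 (E = -3/2 - 5 = -13/2 ≈ -6.5000)
P(Q) = -⅙ (P(Q) = -⅓ + (⅙)*1 = -⅓ + ⅙ = -⅙)
s(V, A) = ⅔ + 2*A (s(V, A) = 14 - 2*(-(-40)/6 - A) = 14 - 2*(-20*(-⅓) - A) = 14 - 2*(20/3 - A) = 14 + (-40/3 + 2*A) = ⅔ + 2*A)
f(v) = 26/3 - 2*v (f(v) = ⅔ + 2*(4 - v) = ⅔ + (8 - 2*v) = 26/3 - 2*v)
3798 - f(P(8)) = 3798 - (26/3 - 2*(-⅙)) = 3798 - (26/3 + ⅓) = 3798 - 1*9 = 3798 - 9 = 3789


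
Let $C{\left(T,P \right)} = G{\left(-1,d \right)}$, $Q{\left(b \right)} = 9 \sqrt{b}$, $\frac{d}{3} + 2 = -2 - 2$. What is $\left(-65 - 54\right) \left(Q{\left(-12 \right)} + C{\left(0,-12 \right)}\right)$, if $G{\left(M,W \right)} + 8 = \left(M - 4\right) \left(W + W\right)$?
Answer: $-20468 - 2142 i \sqrt{3} \approx -20468.0 - 3710.1 i$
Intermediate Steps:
$d = -18$ ($d = -6 + 3 \left(-2 - 2\right) = -6 + 3 \left(-4\right) = -6 - 12 = -18$)
$G{\left(M,W \right)} = -8 + 2 W \left(-4 + M\right)$ ($G{\left(M,W \right)} = -8 + \left(M - 4\right) \left(W + W\right) = -8 + \left(-4 + M\right) 2 W = -8 + 2 W \left(-4 + M\right)$)
$C{\left(T,P \right)} = 172$ ($C{\left(T,P \right)} = -8 - -144 + 2 \left(-1\right) \left(-18\right) = -8 + 144 + 36 = 172$)
$\left(-65 - 54\right) \left(Q{\left(-12 \right)} + C{\left(0,-12 \right)}\right) = \left(-65 - 54\right) \left(9 \sqrt{-12} + 172\right) = \left(-65 - 54\right) \left(9 \cdot 2 i \sqrt{3} + 172\right) = - 119 \left(18 i \sqrt{3} + 172\right) = - 119 \left(172 + 18 i \sqrt{3}\right) = -20468 - 2142 i \sqrt{3}$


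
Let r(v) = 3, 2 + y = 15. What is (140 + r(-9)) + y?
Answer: 156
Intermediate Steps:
y = 13 (y = -2 + 15 = 13)
(140 + r(-9)) + y = (140 + 3) + 13 = 143 + 13 = 156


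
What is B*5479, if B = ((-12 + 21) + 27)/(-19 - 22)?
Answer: -197244/41 ≈ -4810.8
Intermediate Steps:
B = -36/41 (B = (9 + 27)/(-41) = 36*(-1/41) = -36/41 ≈ -0.87805)
B*5479 = -36/41*5479 = -197244/41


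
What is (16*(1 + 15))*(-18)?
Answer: -4608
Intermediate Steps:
(16*(1 + 15))*(-18) = (16*16)*(-18) = 256*(-18) = -4608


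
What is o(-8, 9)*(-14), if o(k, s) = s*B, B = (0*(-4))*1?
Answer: 0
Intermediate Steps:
B = 0 (B = 0*1 = 0)
o(k, s) = 0 (o(k, s) = s*0 = 0)
o(-8, 9)*(-14) = 0*(-14) = 0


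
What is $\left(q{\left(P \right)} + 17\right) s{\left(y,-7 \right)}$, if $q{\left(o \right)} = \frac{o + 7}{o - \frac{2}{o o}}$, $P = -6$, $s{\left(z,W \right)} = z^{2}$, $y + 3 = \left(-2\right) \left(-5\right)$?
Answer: $\frac{89915}{109} \approx 824.91$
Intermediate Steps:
$y = 7$ ($y = -3 - -10 = -3 + 10 = 7$)
$q{\left(o \right)} = \frac{7 + o}{o - \frac{2}{o^{2}}}$
$\left(q{\left(P \right)} + 17\right) s{\left(y,-7 \right)} = \left(\frac{\left(-6\right)^{2} \left(7 - 6\right)}{-2 + \left(-6\right)^{3}} + 17\right) 7^{2} = \left(36 \frac{1}{-2 - 216} \cdot 1 + 17\right) 49 = \left(36 \frac{1}{-218} \cdot 1 + 17\right) 49 = \left(36 \left(- \frac{1}{218}\right) 1 + 17\right) 49 = \left(- \frac{18}{109} + 17\right) 49 = \frac{1835}{109} \cdot 49 = \frac{89915}{109}$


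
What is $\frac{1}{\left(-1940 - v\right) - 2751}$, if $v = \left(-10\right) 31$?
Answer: $- \frac{1}{4381} \approx -0.00022826$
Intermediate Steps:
$v = -310$
$\frac{1}{\left(-1940 - v\right) - 2751} = \frac{1}{\left(-1940 - -310\right) - 2751} = \frac{1}{\left(-1940 + 310\right) - 2751} = \frac{1}{-1630 - 2751} = \frac{1}{-4381} = - \frac{1}{4381}$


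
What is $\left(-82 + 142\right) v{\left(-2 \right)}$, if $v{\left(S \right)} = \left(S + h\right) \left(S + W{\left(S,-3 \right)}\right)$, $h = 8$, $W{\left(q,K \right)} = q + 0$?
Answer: $-1440$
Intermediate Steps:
$W{\left(q,K \right)} = q$
$v{\left(S \right)} = 2 S \left(8 + S\right)$ ($v{\left(S \right)} = \left(S + 8\right) \left(S + S\right) = \left(8 + S\right) 2 S = 2 S \left(8 + S\right)$)
$\left(-82 + 142\right) v{\left(-2 \right)} = \left(-82 + 142\right) 2 \left(-2\right) \left(8 - 2\right) = 60 \cdot 2 \left(-2\right) 6 = 60 \left(-24\right) = -1440$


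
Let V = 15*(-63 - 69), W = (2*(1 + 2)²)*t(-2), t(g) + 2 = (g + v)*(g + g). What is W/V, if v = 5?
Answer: 7/55 ≈ 0.12727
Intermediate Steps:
t(g) = -2 + 2*g*(5 + g) (t(g) = -2 + (g + 5)*(g + g) = -2 + (5 + g)*(2*g) = -2 + 2*g*(5 + g))
W = -252 (W = (2*(1 + 2)²)*(-2 + 2*(-2)² + 10*(-2)) = (2*3²)*(-2 + 2*4 - 20) = (2*9)*(-2 + 8 - 20) = 18*(-14) = -252)
V = -1980 (V = 15*(-132) = -1980)
W/V = -252/(-1980) = -252*(-1/1980) = 7/55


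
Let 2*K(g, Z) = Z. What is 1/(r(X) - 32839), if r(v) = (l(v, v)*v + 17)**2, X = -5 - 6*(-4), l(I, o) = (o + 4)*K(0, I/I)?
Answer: 4/90485 ≈ 4.4206e-5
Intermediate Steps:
K(g, Z) = Z/2
l(I, o) = 2 + o/2 (l(I, o) = (o + 4)*((I/I)/2) = (4 + o)*((1/2)*1) = (4 + o)*(1/2) = 2 + o/2)
X = 19 (X = -5 + 24 = 19)
r(v) = (17 + v*(2 + v/2))**2 (r(v) = ((2 + v/2)*v + 17)**2 = (v*(2 + v/2) + 17)**2 = (17 + v*(2 + v/2))**2)
1/(r(X) - 32839) = 1/((34 + 19*(4 + 19))**2/4 - 32839) = 1/((34 + 19*23)**2/4 - 32839) = 1/((34 + 437)**2/4 - 32839) = 1/((1/4)*471**2 - 32839) = 1/((1/4)*221841 - 32839) = 1/(221841/4 - 32839) = 1/(90485/4) = 4/90485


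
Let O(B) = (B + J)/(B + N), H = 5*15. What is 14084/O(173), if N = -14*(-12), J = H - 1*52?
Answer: 171523/7 ≈ 24503.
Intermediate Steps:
H = 75
J = 23 (J = 75 - 1*52 = 75 - 52 = 23)
N = 168
O(B) = (23 + B)/(168 + B) (O(B) = (B + 23)/(B + 168) = (23 + B)/(168 + B))
14084/O(173) = 14084/(((23 + 173)/(168 + 173))) = 14084/((196/341)) = 14084/(((1/341)*196)) = 14084/(196/341) = 14084*(341/196) = 171523/7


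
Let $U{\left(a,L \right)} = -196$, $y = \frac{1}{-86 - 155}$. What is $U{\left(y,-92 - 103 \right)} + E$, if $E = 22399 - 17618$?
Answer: $4585$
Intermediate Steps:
$y = - \frac{1}{241}$ ($y = \frac{1}{-241} = - \frac{1}{241} \approx -0.0041494$)
$E = 4781$ ($E = 22399 - 17618 = 4781$)
$U{\left(y,-92 - 103 \right)} + E = -196 + 4781 = 4585$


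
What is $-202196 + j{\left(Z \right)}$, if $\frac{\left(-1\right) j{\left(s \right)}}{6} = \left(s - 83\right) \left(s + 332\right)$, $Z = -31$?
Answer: $3688$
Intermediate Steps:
$j{\left(s \right)} = - 6 \left(-83 + s\right) \left(332 + s\right)$ ($j{\left(s \right)} = - 6 \left(s - 83\right) \left(s + 332\right) = - 6 \left(-83 + s\right) \left(332 + s\right)$)
$-202196 + j{\left(Z \right)} = -202196 - \left(-211650 + 5766\right) = -202196 + \left(165336 + 46314 - 5766\right) = -202196 + 205884 = 3688$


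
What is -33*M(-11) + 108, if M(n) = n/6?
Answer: 337/2 ≈ 168.50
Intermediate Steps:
M(n) = n/6 (M(n) = n*(⅙) = n/6)
-33*M(-11) + 108 = -11*(-11)/2 + 108 = -33*(-11/6) + 108 = 121/2 + 108 = 337/2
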